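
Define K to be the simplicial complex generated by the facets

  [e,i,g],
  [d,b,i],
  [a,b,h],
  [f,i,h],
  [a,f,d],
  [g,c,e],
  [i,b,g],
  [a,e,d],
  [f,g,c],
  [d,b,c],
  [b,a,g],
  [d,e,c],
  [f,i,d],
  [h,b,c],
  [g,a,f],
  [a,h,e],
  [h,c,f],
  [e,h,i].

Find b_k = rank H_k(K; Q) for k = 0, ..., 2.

K has 9 vertices, 27 edges, 18 triangles.
rank ∂_0 = 0, rank ∂_1 = 8 ⇒ b_0 = 9 − 0 − 8 = 1; all invariant factors of ∂_1 are 1 so no torsion. So H_0 ≅ Z.
rank ∂_1 = 8, rank ∂_2 = 17 ⇒ b_1 = 27 − 8 − 17 = 2; all invariant factors of ∂_2 are 1 so no torsion. So H_1 ≅ Z^2.
rank ∂_2 = 17, rank ∂_3 = 0 ⇒ b_2 = 18 − 17 − 0 = 1. So H_2 ≅ Z.

b_0 = 1, b_1 = 2, b_2 = 1.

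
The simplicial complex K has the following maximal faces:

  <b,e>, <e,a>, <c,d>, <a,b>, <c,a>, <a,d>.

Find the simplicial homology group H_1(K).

H_1 = Z^2.

Order the vertices as a < b < c < d < e. Listing each simplex with vertices in this order, K has dimension 1 with simplices:

  0-simplices (5): a, b, c, d, e
  1-simplices (6): ab, ac, ad, ae, be, cd

Hence C_0 ≅ Z^5, C_1 ≅ Z^6.

Boundary ∂_1: C_1 → C_0 is given by ∂[p,q] = [q] − [p].
This gives a 5×6 integer matrix of rank 4; reducing to Smith normal form yields diagonal entries (1,1,1,1).

Now H_k = ker ∂_k / im ∂_{k+1}, so:

  H_1: rank ker ∂_1 − rank ∂_2 = (6 − 4) − 0 = 2, and there is no ∂_2, so H_1 = Z^2.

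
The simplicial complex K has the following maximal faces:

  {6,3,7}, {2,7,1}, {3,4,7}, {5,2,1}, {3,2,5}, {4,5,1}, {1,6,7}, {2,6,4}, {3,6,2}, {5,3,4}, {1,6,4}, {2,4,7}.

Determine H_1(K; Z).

H_1 = Z/2Z.

Take the total order 1 < 2 < 3 < 4 < 5 < 6 < 7 on the vertex set. Then K (dimension 2) consists of the simplices:

  0-simplices (7): [1], [2], [3], [4], [5], [6], [7]
  1-simplices (18): [1,2], [1,4], [1,5], [1,6], [1,7], [2,3], [2,4], [2,5], [2,6], [2,7], [3,4], [3,5], [3,6], [3,7], [4,5], [4,6], [4,7], [6,7]
  2-simplices (12): [1,2,5], [1,2,7], [1,4,5], [1,4,6], [1,6,7], [2,3,5], [2,3,6], [2,4,6], [2,4,7], [3,4,5], [3,4,7], [3,6,7]

so the chain groups are C_0 ≅ Z^7, C_1 ≅ Z^18, C_2 ≅ Z^12.

The boundary map ∂_1: C_1 → C_0 is given by ∂[p,q] = [q] − [p]. For instance
  ∂[1,7] = [7] − [1].
The resulting 7×18 matrix has rank 6, and its Smith normal form has invariant factors (1,1,1,1,1,1).

∂_2: C_2 → C_1 acts by ∂[p,q,r] = [q,r] − [p,r] + [p,q]. For instance
  ∂[1,2,7] = [2,7] − [1,7] + [1,2],
  ∂[3,4,5] = [4,5] − [3,5] + [3,4].
This gives a 18×12 integer matrix of rank 12; reducing to Smith normal form yields diagonal entries (1,1,1,1,1,1,1,1,1,1,1,2).

Now H_k = ker ∂_k / im ∂_{k+1}, so:

  H_1: rank ker ∂_1 − rank ∂_2 = (18 − 6) − 12 = 0, and ∂_2 has invariant factor 2 > 1, so H_1 ≅ Z/2Z.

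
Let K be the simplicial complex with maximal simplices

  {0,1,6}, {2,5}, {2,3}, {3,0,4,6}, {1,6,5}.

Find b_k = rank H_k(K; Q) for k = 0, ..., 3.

b_0 = 1, b_1 = 1, b_2 = 0, b_3 = 0.

Take the total order 0 < 1 < 2 < 3 < 4 < 5 < 6 on the vertex set. Then K (dimension 3) consists of the simplices:

  0-simplices (7): [0], [1], [2], [3], [4], [5], [6]
  1-simplices (12): [0,1], [0,3], [0,4], [0,6], [1,5], [1,6], [2,3], [2,5], [3,4], [3,6], [4,6], [5,6]
  2-simplices (6): [0,1,6], [0,3,4], [0,3,6], [0,4,6], [1,5,6], [3,4,6]
  3-simplices (1): [0,3,4,6]

giving chain groups C_0 ≅ Z^7, C_1 ≅ Z^12, C_2 ≅ Z^6, C_3 ≅ Z^1.

The boundary map ∂_1: C_1 → C_0 maps an edge to its endpoints' difference, ∂[p,q] = q − p. For instance
  ∂[5,6] = [6] − [5].
The resulting 7×12 matrix has rank 6, and its Smith normal form has invariant factors (1,1,1,1,1,1).

Boundary ∂_2: C_2 → C_1 maps a triangle to the signed sum of its edges. For instance
  ∂[1,5,6] = [5,6] − [1,6] + [1,5],
  ∂[0,4,6] = [4,6] − [0,6] + [0,4].
This gives a 12×6 integer matrix of rank 5; reducing to Smith normal form yields diagonal entries (1,1,1,1,1).

The boundary map ∂_3: C_3 → C_2 sends each 3-simplex σ to the alternating sum Σ_i (−1)^i (σ with its i-th vertex removed). For instance
  ∂[0,3,4,6] = [3,4,6] − [0,4,6] + [0,3,6] − [0,3,4].
The 6×1 boundary matrix has rank 1 and Smith normal form diag(1).

Reading off H_k = ker ∂_k / im ∂_{k+1}:

  H_0: rank C_0 − rank ∂_1 = 7 − 6 = 1, and the invariant factors of ∂_1 are all 1, so H_0 ≅ Z.
  H_1: rank ker ∂_1 − rank ∂_2 = (12 − 6) − 5 = 1, and the invariant factors of ∂_2 are all 1, so H_1 ≅ Z.
  H_2: rank ker ∂_2 − rank ∂_3 = (6 − 5) − 1 = 0, and the invariant factors of ∂_3 are all 1, so H_2 ≅ 0.
  H_3: rank ker ∂_3 − rank ∂_4 = (1 − 1) − 0 = 0, and there is no ∂_4, so H_3 ≅ 0.

Hence the Betti numbers are b_0 = 1, b_1 = 1, b_2 = 0, b_3 = 0.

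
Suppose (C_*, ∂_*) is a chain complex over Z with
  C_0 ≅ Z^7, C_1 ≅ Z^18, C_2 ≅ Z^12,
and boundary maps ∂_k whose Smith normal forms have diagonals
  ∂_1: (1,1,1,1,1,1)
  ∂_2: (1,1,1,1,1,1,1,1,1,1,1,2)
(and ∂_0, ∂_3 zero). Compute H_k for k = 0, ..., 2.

H_0: b_0 = 7 − 0 − 6 = 1; torsion from ∂_1 factors > 1: none. So H_0 ≅ Z.
H_1: b_1 = 18 − 6 − 12 = 0; torsion from ∂_2 factors > 1: [2]. So H_1 ≅ Z/2Z.
H_2: b_2 = 12 − 12 − 0 = 0; torsion from ∂_3 factors > 1: none. So H_2 ≅ 0.

H_0 ≅ Z,  H_1 ≅ Z/2Z,  H_2 = 0.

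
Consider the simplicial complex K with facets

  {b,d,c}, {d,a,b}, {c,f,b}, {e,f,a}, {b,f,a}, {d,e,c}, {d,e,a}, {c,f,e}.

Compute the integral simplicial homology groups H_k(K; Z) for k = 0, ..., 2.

H_0 = Z,  H_1 = 0,  H_2 = Z.

We work with the vertex ordering a < b < c < d < e < f. The simplices of K, each written with vertices in increasing order, are:

  0-simplices (6): a, b, c, d, e, f
  1-simplices (12): ab, ad, ae, af, bc, bd, bf, cd, ce, cf, de, ef
  2-simplices (8): abd, abf, ade, aef, bcd, bcf, cde, cef

so the chain groups are C_0 ≅ Z^6, C_1 ≅ Z^12, C_2 ≅ Z^8.

∂_1: C_1 → C_0 sends each edge [p,q] (with p < q) to q − p. For instance
  ∂ab = b − a.
The resulting 6×12 matrix has rank 5, and its Smith normal form has invariant factors (1,1,1,1,1).

Boundary ∂_2: C_2 → C_1 sends each 2-simplex [p,q,r] to [q,r] − [p,r] + [p,q]. For instance
  ∂cde = de − ce + cd,
  ∂bcd = cd − bd + bc.
The resulting 12×8 matrix has rank 7, and its Smith normal form has invariant factors (1,1,1,1,1,1,1).

Now H_k = ker ∂_k / im ∂_{k+1}, so:

  H_0: rank C_0 − rank ∂_1 = 6 − 5 = 1, and the invariant factors of ∂_1 are all 1, so H_0 = Z.
  H_1: rank ker ∂_1 − rank ∂_2 = (12 − 5) − 7 = 0, and the invariant factors of ∂_2 are all 1, so H_1 = 0.
  H_2: rank ker ∂_2 − rank ∂_3 = (8 − 7) − 0 = 1, and there is no ∂_3, so H_2 = Z.

As a check, the Euler characteristic is 6 − 12 + 8 = 2, which agrees with 1 − 0 + 1 = 2.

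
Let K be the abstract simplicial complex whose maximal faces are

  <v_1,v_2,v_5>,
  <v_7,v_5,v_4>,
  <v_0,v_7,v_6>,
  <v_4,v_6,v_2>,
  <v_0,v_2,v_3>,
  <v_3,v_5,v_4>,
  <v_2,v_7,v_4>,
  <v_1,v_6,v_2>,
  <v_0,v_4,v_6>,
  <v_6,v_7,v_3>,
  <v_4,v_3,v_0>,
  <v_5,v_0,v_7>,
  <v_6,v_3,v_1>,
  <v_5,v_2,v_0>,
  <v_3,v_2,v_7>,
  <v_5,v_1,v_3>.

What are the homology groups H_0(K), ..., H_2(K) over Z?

H_0 ≅ Z,  H_1 ≅ Z^2,  H_2 ≅ Z.

Take the total order v_0 < v_1 < v_2 < v_3 < v_4 < v_5 < v_6 < v_7 on the vertex set. Then K (dimension 2) consists of the simplices:

  0-simplices (8): [v_0], [v_1], [v_2], [v_3], [v_4], [v_5], [v_6], [v_7]
  1-simplices (24): (24 of them)
  2-simplices (16): (16 of them)

giving chain groups C_0 ≅ Z^8, C_1 ≅ Z^24, C_2 ≅ Z^16.

∂_1: C_1 → C_0 sends each edge [p,q] (with p < q) to q − p.
This gives a 8×24 integer matrix of rank 7; reducing to Smith normal form yields diagonal entries (1,1,1,1,1,1,1).

∂_2: C_2 → C_1 maps a triangle to the signed sum of its edges. For instance
  ∂[v_4,v_5,v_7] = [v_5,v_7] − [v_4,v_7] + [v_4,v_5],
  ∂[v_1,v_3,v_5] = [v_3,v_5] − [v_1,v_5] + [v_1,v_3].
The 24×16 boundary matrix has rank 15 and Smith normal form diag(1,1,1,1,1,1,1,1,1,1,1,1,1,1,1).

From H_k ≅ ker(∂_k) / im(∂_{k+1}) we obtain:

  H_0: rank C_0 − rank ∂_1 = 8 − 7 = 1, and the invariant factors of ∂_1 are all 1, so H_0 = Z.
  H_1: rank ker ∂_1 − rank ∂_2 = (24 − 7) − 15 = 2, and the invariant factors of ∂_2 are all 1, so H_1 = Z^2.
  H_2: rank ker ∂_2 − rank ∂_3 = (16 − 15) − 0 = 1, and there is no ∂_3, so H_2 = Z.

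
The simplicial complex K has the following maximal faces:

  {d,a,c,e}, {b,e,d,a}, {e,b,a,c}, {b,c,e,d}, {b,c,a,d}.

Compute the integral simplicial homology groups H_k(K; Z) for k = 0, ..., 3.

H_0 ≅ Z,  H_1 = 0,  H_2 = 0,  H_3 ≅ Z.

Fix the vertex order a < b < c < d < e and write every simplex with vertices in increasing order. Then dim K = 3 and the simplices of K are:

  0-simplices (5): a, b, c, d, e
  1-simplices (10): ab, ac, ad, ae, bc, bd, be, cd, ce, de
  2-simplices (10): abc, abd, abe, acd, ace, ade, bcd, bce, bde, cde
  3-simplices (5): abcd, abce, abde, acde, bcde

Hence C_0 ≅ Z^5, C_1 ≅ Z^10, C_2 ≅ Z^10, C_3 ≅ Z^5.

∂_1: C_1 → C_0 maps an edge to its endpoints' difference, ∂[p,q] = q − p. For instance
  ∂ce = e − c.
This gives a 5×10 integer matrix of rank 4; reducing to Smith normal form yields diagonal entries (1,1,1,1).

The boundary map ∂_2: C_2 → C_1 maps a triangle to the signed sum of its edges. For instance
  ∂abe = be − ae + ab,
  ∂abd = bd − ad + ab.
As a 10×10 matrix over Z this has rank 6, with invariant factors (1,1,1,1,1,1).

Boundary ∂_3: C_3 → C_2 sends each 3-simplex σ to the alternating sum Σ_i (−1)^i (σ with its i-th vertex removed). For instance
  ∂bcde = cde − bde + bce − bcd,
  ∂acde = cde − ade + ace − acd.
As a 10×5 matrix over Z this has rank 4, with invariant factors (1,1,1,1).

Computing H_k = (kernel of ∂_k) / (image of ∂_{k+1}):

  H_0: rank C_0 − rank ∂_1 = 5 − 4 = 1, and the invariant factors of ∂_1 are all 1, so H_0 = Z.
  H_1: rank ker ∂_1 − rank ∂_2 = (10 − 4) − 6 = 0, and the invariant factors of ∂_2 are all 1, so H_1 = 0.
  H_2: rank ker ∂_2 − rank ∂_3 = (10 − 6) − 4 = 0, and the invariant factors of ∂_3 are all 1, so H_2 = 0.
  H_3: rank ker ∂_3 − rank ∂_4 = (5 − 4) − 0 = 1, and there is no ∂_4, so H_3 = Z.

As a check, the Euler characteristic is 5 − 10 + 10 − 5 = 0, which agrees with 1 − 0 + 0 − 1 = 0.
(K is a triangulation of the 3-sphere S^3.)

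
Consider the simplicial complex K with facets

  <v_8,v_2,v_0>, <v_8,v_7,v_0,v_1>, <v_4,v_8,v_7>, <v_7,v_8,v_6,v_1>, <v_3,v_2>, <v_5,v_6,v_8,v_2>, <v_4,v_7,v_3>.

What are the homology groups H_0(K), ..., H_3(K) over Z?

Fix the vertex order v_0 < v_1 < v_2 < v_3 < v_4 < v_5 < v_6 < v_7 < v_8 and write every simplex with vertices in increasing order. Then dim K = 3 and the simplices of K are:

  0-simplices (9): [v_0], [v_1], [v_2], [v_3], [v_4], [v_5], [v_6], [v_7], [v_8]
  1-simplices (20): (20 of them)
  2-simplices (14): (14 of them)
  3-simplices (3): [v_0,v_1,v_7,v_8], [v_1,v_6,v_7,v_8], [v_2,v_5,v_6,v_8]

Hence C_0 ≅ Z^9, C_1 ≅ Z^20, C_2 ≅ Z^14, C_3 ≅ Z^3.

∂_1: C_1 → C_0 sends each edge [p,q] (with p < q) to q − p. For instance
  ∂[v_0,v_1] = [v_1] − [v_0].
As a 9×20 matrix over Z this has rank 8, with invariant factors (1,1,1,1,1,1,1,1).

Boundary ∂_2: C_2 → C_1 maps a triangle to the signed sum of its edges. For instance
  ∂[v_2,v_5,v_6] = [v_5,v_6] − [v_2,v_6] + [v_2,v_5],
  ∂[v_4,v_7,v_8] = [v_7,v_8] − [v_4,v_8] + [v_4,v_7].
The 20×14 boundary matrix has rank 11 and Smith normal form diag(1,1,1,1,1,1,1,1,1,1,1).

Boundary ∂_3: C_3 → C_2 sends each 3-simplex σ to the alternating sum Σ_i (−1)^i (σ with its i-th vertex removed). For instance
  ∂[v_1,v_6,v_7,v_8] = [v_6,v_7,v_8] − [v_1,v_7,v_8] + [v_1,v_6,v_8] − [v_1,v_6,v_7],
  ∂[v_2,v_5,v_6,v_8] = [v_5,v_6,v_8] − [v_2,v_6,v_8] + [v_2,v_5,v_8] − [v_2,v_5,v_6].
The 14×3 boundary matrix has rank 3 and Smith normal form diag(1,1,1).

Computing H_k = (kernel of ∂_k) / (image of ∂_{k+1}):

  H_0: rank C_0 − rank ∂_1 = 9 − 8 = 1, and the invariant factors of ∂_1 are all 1, so H_0 = Z.
  H_1: rank ker ∂_1 − rank ∂_2 = (20 − 8) − 11 = 1, and the invariant factors of ∂_2 are all 1, so H_1 = Z.
  H_2: rank ker ∂_2 − rank ∂_3 = (14 − 11) − 3 = 0, and the invariant factors of ∂_3 are all 1, so H_2 = 0.
  H_3: rank ker ∂_3 − rank ∂_4 = (3 − 3) − 0 = 0, and there is no ∂_4, so H_3 = 0.

H_0 = Z,  H_1 = Z,  H_2 = 0,  H_3 = 0.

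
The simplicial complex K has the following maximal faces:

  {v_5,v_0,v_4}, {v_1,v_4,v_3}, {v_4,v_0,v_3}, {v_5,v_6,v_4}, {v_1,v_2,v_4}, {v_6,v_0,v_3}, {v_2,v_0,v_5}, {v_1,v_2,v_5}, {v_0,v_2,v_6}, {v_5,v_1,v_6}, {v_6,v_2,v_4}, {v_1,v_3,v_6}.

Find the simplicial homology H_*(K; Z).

We work with the vertex ordering v_0 < v_1 < v_2 < v_3 < v_4 < v_5 < v_6. The simplices of K, each written with vertices in increasing order, are:

  0-simplices (7): [v_0], [v_1], [v_2], [v_3], [v_4], [v_5], [v_6]
  1-simplices (18): (18 of them)
  2-simplices (12): (12 of them)

Hence C_0 ≅ Z^7, C_1 ≅ Z^18, C_2 ≅ Z^12.

∂_1: C_1 → C_0 is given by ∂[p,q] = [q] − [p].
The 7×18 boundary matrix has rank 6 and Smith normal form diag(1,1,1,1,1,1).

∂_2: C_2 → C_1 maps a triangle to the signed sum of its edges. For instance
  ∂[v_1,v_3,v_6] = [v_3,v_6] − [v_1,v_6] + [v_1,v_3],
  ∂[v_0,v_4,v_5] = [v_4,v_5] − [v_0,v_5] + [v_0,v_4].
The 18×12 boundary matrix has rank 12 and Smith normal form diag(1,1,1,1,1,1,1,1,1,1,1,2).

Reading off H_k = ker ∂_k / im ∂_{k+1}:

  H_0: rank C_0 − rank ∂_1 = 7 − 6 = 1, and the invariant factors of ∂_1 are all 1, so H_0 = Z.
  H_1: rank ker ∂_1 − rank ∂_2 = (18 − 6) − 12 = 0, and ∂_2 has invariant factor 2 > 1, so H_1 = Z/2.
  H_2: rank ker ∂_2 − rank ∂_3 = (12 − 12) − 0 = 0, and there is no ∂_3, so H_2 = 0.

As a check, the Euler characteristic is 7 − 18 + 12 = 1, which agrees with 1 − 0 + 0 = 1.
(K is a triangulation of the real projective plane RP^2.)

H_0 = Z,  H_1 = Z/2,  H_2 = 0.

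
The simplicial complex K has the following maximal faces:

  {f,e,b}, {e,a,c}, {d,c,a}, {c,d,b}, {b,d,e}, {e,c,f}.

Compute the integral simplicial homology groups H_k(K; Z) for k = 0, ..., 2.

H_0 = Z,  H_1 = Z,  H_2 = 0.

Order the vertices as a < b < c < d < e < f. Listing each simplex with vertices in this order, K has dimension 2 with simplices:

  0-simplices (6): a, b, c, d, e, f
  1-simplices (12): ac, ad, ae, bc, bd, be, bf, cd, ce, cf, de, ef
  2-simplices (6): acd, ace, bcd, bde, bef, cef

giving chain groups C_0 ≅ Z^6, C_1 ≅ Z^12, C_2 ≅ Z^6.

Boundary ∂_1: C_1 → C_0 is given by ∂[p,q] = [q] − [p]. For instance
  ∂de = e − d.
The resulting 6×12 matrix has rank 5, and its Smith normal form has invariant factors (1,1,1,1,1).

The boundary map ∂_2: C_2 → C_1 sends each 2-simplex [p,q,r] to [q,r] − [p,r] + [p,q]. For instance
  ∂acd = cd − ad + ac,
  ∂ace = ce − ae + ac.
As a 12×6 matrix over Z this has rank 6, with invariant factors (1,1,1,1,1,1).

Now H_k = ker ∂_k / im ∂_{k+1}, so:

  H_0: rank C_0 − rank ∂_1 = 6 − 5 = 1, and the invariant factors of ∂_1 are all 1, so H_0 = Z.
  H_1: rank ker ∂_1 − rank ∂_2 = (12 − 5) − 6 = 1, and the invariant factors of ∂_2 are all 1, so H_1 = Z.
  H_2: rank ker ∂_2 − rank ∂_3 = (6 − 6) − 0 = 0, and there is no ∂_3, so H_2 = 0.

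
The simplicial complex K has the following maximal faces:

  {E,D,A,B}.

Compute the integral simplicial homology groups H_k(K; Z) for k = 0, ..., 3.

Order the vertices as A < B < D < E. Listing each simplex with vertices in this order, K has dimension 3 with simplices:

  0-simplices (4): A, B, D, E
  1-simplices (6): AB, AD, AE, BD, BE, DE
  2-simplices (4): ABD, ABE, ADE, BDE
  3-simplices (1): ABDE

Hence C_0 ≅ Z^4, C_1 ≅ Z^6, C_2 ≅ Z^4, C_3 ≅ Z^1.

The boundary map ∂_1: C_1 → C_0 is given by ∂[p,q] = [q] − [p]. For instance
  ∂AD = D − A.
This gives a 4×6 integer matrix of rank 3; reducing to Smith normal form yields diagonal entries (1,1,1).

The boundary map ∂_2: C_2 → C_1 acts by ∂[p,q,r] = [q,r] − [p,r] + [p,q]. For instance
  ∂ADE = DE − AE + AD,
  ∂BDE = DE − BE + BD.
As a 6×4 matrix over Z this has rank 3, with invariant factors (1,1,1).

The boundary map ∂_3: C_3 → C_2 sends each 3-simplex σ to the alternating sum Σ_i (−1)^i (σ with its i-th vertex removed). For instance
  ∂ABDE = BDE − ADE + ABE − ABD.
This gives a 4×1 integer matrix of rank 1; reducing to Smith normal form yields diagonal entries (1).

Reading off H_k = ker ∂_k / im ∂_{k+1}:

  H_0: rank C_0 − rank ∂_1 = 4 − 3 = 1, and the invariant factors of ∂_1 are all 1, so H_0 = Z.
  H_1: rank ker ∂_1 − rank ∂_2 = (6 − 3) − 3 = 0, and the invariant factors of ∂_2 are all 1, so H_1 = 0.
  H_2: rank ker ∂_2 − rank ∂_3 = (4 − 3) − 1 = 0, and the invariant factors of ∂_3 are all 1, so H_2 = 0.
  H_3: rank ker ∂_3 − rank ∂_4 = (1 − 1) − 0 = 0, and there is no ∂_4, so H_3 = 0.

H_0 ≅ Z,  H_1 = 0,  H_2 = 0,  H_3 = 0.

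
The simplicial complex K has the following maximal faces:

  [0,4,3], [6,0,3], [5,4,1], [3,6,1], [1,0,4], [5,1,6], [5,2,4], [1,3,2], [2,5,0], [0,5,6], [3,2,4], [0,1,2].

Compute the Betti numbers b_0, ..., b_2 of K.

Take the total order 0 < 1 < 2 < 3 < 4 < 5 < 6 on the vertex set. Then K (dimension 2) consists of the simplices:

  0-simplices (7): [0], [1], [2], [3], [4], [5], [6]
  1-simplices (18): [0,1], [0,2], [0,3], [0,4], [0,5], [0,6], [1,2], [1,3], [1,4], [1,5], [1,6], [2,3], [2,4], [2,5], [3,4], [3,6], [4,5], [5,6]
  2-simplices (12): [0,1,2], [0,1,4], [0,2,5], [0,3,4], [0,3,6], [0,5,6], [1,2,3], [1,3,6], [1,4,5], [1,5,6], [2,3,4], [2,4,5]

Hence C_0 ≅ Z^7, C_1 ≅ Z^18, C_2 ≅ Z^12.

Boundary ∂_1: C_1 → C_0 is given by ∂[p,q] = [q] − [p]. For instance
  ∂[0,4] = [4] − [0].
As a 7×18 matrix over Z this has rank 6, with invariant factors (1,1,1,1,1,1).

The boundary map ∂_2: C_2 → C_1 acts by ∂[p,q,r] = [q,r] − [p,r] + [p,q]. For instance
  ∂[0,3,6] = [3,6] − [0,6] + [0,3],
  ∂[0,5,6] = [5,6] − [0,6] + [0,5].
The resulting 18×12 matrix has rank 12, and its Smith normal form has invariant factors (1,1,1,1,1,1,1,1,1,1,1,2).

Now H_k = ker ∂_k / im ∂_{k+1}, so:

  H_0: rank C_0 − rank ∂_1 = 7 − 6 = 1, and the invariant factors of ∂_1 are all 1, so H_0 = Z.
  H_1: rank ker ∂_1 − rank ∂_2 = (18 − 6) − 12 = 0, and ∂_2 has invariant factor 2 > 1, so H_1 = Z/2.
  H_2: rank ker ∂_2 − rank ∂_3 = (12 − 12) − 0 = 0, and there is no ∂_3, so H_2 = 0.

As a check, the Euler characteristic is 7 − 18 + 12 = 1, which agrees with 1 − 0 + 0 = 1.

Hence the Betti numbers are b_0 = 1, b_1 = 0, b_2 = 0.

b_0 = 1, b_1 = 0, b_2 = 0.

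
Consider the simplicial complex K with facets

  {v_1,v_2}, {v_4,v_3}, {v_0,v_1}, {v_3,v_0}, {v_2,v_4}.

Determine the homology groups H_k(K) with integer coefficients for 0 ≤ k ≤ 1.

H_0 ≅ Z,  H_1 ≅ Z.

K has 5 vertices, 5 edges.
rank ∂_0 = 0, rank ∂_1 = 4 ⇒ b_0 = 5 − 0 − 4 = 1; all invariant factors of ∂_1 are 1 so no torsion. So H_0 = Z.
rank ∂_1 = 4, rank ∂_2 = 0 ⇒ b_1 = 5 − 4 − 0 = 1. So H_1 = Z.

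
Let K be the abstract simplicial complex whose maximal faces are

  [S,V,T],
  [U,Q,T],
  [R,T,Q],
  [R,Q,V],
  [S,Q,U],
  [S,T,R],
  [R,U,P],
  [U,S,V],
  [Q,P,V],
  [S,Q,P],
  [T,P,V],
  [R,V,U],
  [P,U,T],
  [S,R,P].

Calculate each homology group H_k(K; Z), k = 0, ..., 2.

H_0 = Z,  H_1 = Z^2,  H_2 = Z.

K has 7 vertices, 21 edges, 14 triangles.
rank ∂_0 = 0, rank ∂_1 = 6 ⇒ b_0 = 7 − 0 − 6 = 1; all invariant factors of ∂_1 are 1 so no torsion. So H_0 ≅ Z.
rank ∂_1 = 6, rank ∂_2 = 13 ⇒ b_1 = 21 − 6 − 13 = 2; all invariant factors of ∂_2 are 1 so no torsion. So H_1 ≅ Z^2.
rank ∂_2 = 13, rank ∂_3 = 0 ⇒ b_2 = 14 − 13 − 0 = 1. So H_2 ≅ Z.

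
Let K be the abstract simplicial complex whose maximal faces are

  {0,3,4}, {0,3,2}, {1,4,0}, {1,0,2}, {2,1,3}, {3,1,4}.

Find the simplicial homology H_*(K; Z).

H_0 ≅ Z,  H_1 = 0,  H_2 ≅ Z.

We work with the vertex ordering 0 < 1 < 2 < 3 < 4. The simplices of K, each written with vertices in increasing order, are:

  0-simplices (5): [0], [1], [2], [3], [4]
  1-simplices (9): [0,1], [0,2], [0,3], [0,4], [1,2], [1,3], [1,4], [2,3], [3,4]
  2-simplices (6): [0,1,2], [0,1,4], [0,2,3], [0,3,4], [1,2,3], [1,3,4]

Hence C_0 ≅ Z^5, C_1 ≅ Z^9, C_2 ≅ Z^6.

The boundary map ∂_1: C_1 → C_0 sends each edge [p,q] (with p < q) to q − p. For instance
  ∂[0,1] = [1] − [0].
As a 5×9 matrix over Z this has rank 4, with invariant factors (1,1,1,1).

∂_2: C_2 → C_1 maps a triangle to the signed sum of its edges. For instance
  ∂[1,2,3] = [2,3] − [1,3] + [1,2],
  ∂[1,3,4] = [3,4] − [1,4] + [1,3].
The resulting 9×6 matrix has rank 5, and its Smith normal form has invariant factors (1,1,1,1,1).

From H_k ≅ ker(∂_k) / im(∂_{k+1}) we obtain:

  H_0: rank C_0 − rank ∂_1 = 5 − 4 = 1, and the invariant factors of ∂_1 are all 1, so H_0 ≅ Z.
  H_1: rank ker ∂_1 − rank ∂_2 = (9 − 4) − 5 = 0, and the invariant factors of ∂_2 are all 1, so H_1 ≅ 0.
  H_2: rank ker ∂_2 − rank ∂_3 = (6 − 5) − 0 = 1, and there is no ∂_3, so H_2 ≅ Z.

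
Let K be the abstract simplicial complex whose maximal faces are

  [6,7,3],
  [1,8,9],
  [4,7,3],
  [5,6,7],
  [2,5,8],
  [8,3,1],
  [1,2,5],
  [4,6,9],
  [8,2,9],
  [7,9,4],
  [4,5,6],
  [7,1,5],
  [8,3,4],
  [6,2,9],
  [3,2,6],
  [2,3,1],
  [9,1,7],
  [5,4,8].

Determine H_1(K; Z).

We work with the vertex ordering 1 < 2 < 3 < 4 < 5 < 6 < 7 < 8 < 9. The simplices of K, each written with vertices in increasing order, are:

  0-simplices (9): [1], [2], [3], [4], [5], [6], [7], [8], [9]
  1-simplices (27): (27 of them)
  2-simplices (18): [1,2,3], [1,2,5], [1,3,8], [1,5,7], [1,7,9], [1,8,9], [2,3,6], [2,5,8], [2,6,9], [2,8,9], [3,4,7], [3,4,8], [3,6,7], [4,5,6], [4,5,8], [4,6,9], [4,7,9], [5,6,7]

Hence C_0 ≅ Z^9, C_1 ≅ Z^27, C_2 ≅ Z^18.

Boundary ∂_1: C_1 → C_0 is given by ∂[p,q] = [q] − [p]. For instance
  ∂[3,6] = [6] − [3].
As a 9×27 matrix over Z this has rank 8, with invariant factors (1,1,1,1,1,1,1,1).

The boundary map ∂_2: C_2 → C_1 acts by ∂[p,q,r] = [q,r] − [p,r] + [p,q]. For instance
  ∂[1,2,5] = [2,5] − [1,5] + [1,2],
  ∂[4,5,8] = [5,8] − [4,8] + [4,5].
The resulting 27×18 matrix has rank 18, and its Smith normal form has invariant factors (1,1,1,1,1,1,1,1,1,1,1,1,1,1,1,1,1,2).

Now H_k = ker ∂_k / im ∂_{k+1}, so:

  H_1: rank ker ∂_1 − rank ∂_2 = (27 − 8) − 18 = 1, and ∂_2 has invariant factor 2 > 1, so H_1 = Z ⊕ Z_2.

H_1 = Z ⊕ Z_2.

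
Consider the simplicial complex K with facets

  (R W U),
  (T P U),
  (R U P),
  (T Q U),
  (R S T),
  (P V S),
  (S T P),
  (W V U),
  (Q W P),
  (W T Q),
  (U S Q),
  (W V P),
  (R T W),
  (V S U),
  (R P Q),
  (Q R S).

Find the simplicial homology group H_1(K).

Take the total order P < Q < R < S < T < U < V < W on the vertex set. Then K (dimension 2) consists of the simplices:

  0-simplices (8): P, Q, R, S, T, U, V, W
  1-simplices (24): PQ, PR, PS, PT, PU, PV, PW, QR, QS, QT, QU, QW, RS, RT, RU, RW, ST, SU, SV, TU, TW, UV, UW, VW
  2-simplices (16): PQR, PQW, PRU, PST, PSV, PTU, PVW, QRS, QSU, QTU, QTW, RST, RTW, RUW, SUV, UVW

giving chain groups C_0 ≅ Z^8, C_1 ≅ Z^24, C_2 ≅ Z^16.

∂_1: C_1 → C_0 is given by ∂[p,q] = [q] − [p]. For instance
  ∂UV = V − U.
The resulting 8×24 matrix has rank 7, and its Smith normal form has invariant factors (1,1,1,1,1,1,1).

∂_2: C_2 → C_1 maps a triangle to the signed sum of its edges. For instance
  ∂QSU = SU − QU + QS,
  ∂UVW = VW − UW + UV.
This gives a 24×16 integer matrix of rank 15; reducing to Smith normal form yields diagonal entries (1,1,1,1,1,1,1,1,1,1,1,1,1,1,1).

Reading off H_k = ker ∂_k / im ∂_{k+1}:

  H_1: rank ker ∂_1 − rank ∂_2 = (24 − 7) − 15 = 2, and the invariant factors of ∂_2 are all 1, so H_1 ≅ Z^2.

H_1 = Z^2.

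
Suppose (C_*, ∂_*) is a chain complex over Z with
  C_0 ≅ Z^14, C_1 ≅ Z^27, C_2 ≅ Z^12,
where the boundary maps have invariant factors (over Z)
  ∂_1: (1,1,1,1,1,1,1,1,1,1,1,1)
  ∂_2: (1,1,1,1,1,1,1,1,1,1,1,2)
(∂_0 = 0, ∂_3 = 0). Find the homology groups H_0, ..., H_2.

H_0 ≅ Z^2,  H_1 ≅ Z^3 × Z/2,  H_2 = 0.

H_0: b_0 = 14 − 0 − 12 = 2; torsion from ∂_1 factors > 1: none. So H_0 ≅ Z^2.
H_1: b_1 = 27 − 12 − 12 = 3; torsion from ∂_2 factors > 1: [2]. So H_1 ≅ Z^3 × Z/2.
H_2: b_2 = 12 − 12 − 0 = 0; torsion from ∂_3 factors > 1: none. So H_2 ≅ 0.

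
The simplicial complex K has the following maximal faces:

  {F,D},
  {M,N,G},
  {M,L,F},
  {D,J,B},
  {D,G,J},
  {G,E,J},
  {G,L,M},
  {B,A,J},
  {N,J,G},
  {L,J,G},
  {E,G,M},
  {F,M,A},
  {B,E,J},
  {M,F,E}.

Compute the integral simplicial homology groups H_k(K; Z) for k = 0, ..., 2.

Fix the vertex order A < B < D < E < F < G < J < L < M < N and write every simplex with vertices in increasing order. Then dim K = 2 and the simplices of K are:

  0-simplices (10): A, B, D, E, F, G, J, L, M, N
  1-simplices (24): AB, AF, AJ, AM, BD, BE, BJ, DF, DG, DJ, EF, EG, EJ, EM, FL, FM, GJ, GL, GM, GN, JL, JN, LM, MN
  2-simplices (13): ABJ, AFM, BDJ, BEJ, DGJ, EFM, EGJ, EGM, FLM, GJL, GJN, GLM, GMN

giving chain groups C_0 ≅ Z^10, C_1 ≅ Z^24, C_2 ≅ Z^13.

Boundary ∂_1: C_1 → C_0 is given by ∂[p,q] = [q] − [p]. For instance
  ∂AF = F − A.
The resulting 10×24 matrix has rank 9, and its Smith normal form has invariant factors (1,1,1,1,1,1,1,1,1).

Boundary ∂_2: C_2 → C_1 acts by ∂[p,q,r] = [q,r] − [p,r] + [p,q]. For instance
  ∂FLM = LM − FM + FL,
  ∂GLM = LM − GM + GL.
The 24×13 boundary matrix has rank 13 and Smith normal form diag(1,1,1,1,1,1,1,1,1,1,1,1,1).

Now H_k = ker ∂_k / im ∂_{k+1}, so:

  H_0: rank C_0 − rank ∂_1 = 10 − 9 = 1, and the invariant factors of ∂_1 are all 1, so H_0 ≅ Z.
  H_1: rank ker ∂_1 − rank ∂_2 = (24 − 9) − 13 = 2, and the invariant factors of ∂_2 are all 1, so H_1 ≅ Z^2.
  H_2: rank ker ∂_2 − rank ∂_3 = (13 − 13) − 0 = 0, and there is no ∂_3, so H_2 ≅ 0.

H_0 = Z,  H_1 = Z^2,  H_2 = 0.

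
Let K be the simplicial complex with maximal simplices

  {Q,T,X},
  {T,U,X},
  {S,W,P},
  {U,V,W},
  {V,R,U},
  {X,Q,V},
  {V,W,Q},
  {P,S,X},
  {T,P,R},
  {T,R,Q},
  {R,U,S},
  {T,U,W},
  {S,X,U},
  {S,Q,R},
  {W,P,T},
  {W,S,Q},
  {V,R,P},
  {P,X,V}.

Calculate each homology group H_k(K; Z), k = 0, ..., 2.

H_0 = Z,  H_1 = Z^2,  H_2 = Z.

We work with the vertex ordering P < Q < R < S < T < U < V < W < X. The simplices of K, each written with vertices in increasing order, are:

  0-simplices (9): P, Q, R, S, T, U, V, W, X
  1-simplices (27): PR, PS, PT, PV, PW, PX, QR, QS, QT, QV, QW, QX, RS, RT, RU, RV, SU, SW, SX, TU, TW, TX, UV, UW, UX, VW, VX
  2-simplices (18): PRT, PRV, PSW, PSX, PTW, PVX, QRS, QRT, QSW, QTX, QVW, QVX, RSU, RUV, SUX, TUW, TUX, UVW

so the chain groups are C_0 ≅ Z^9, C_1 ≅ Z^27, C_2 ≅ Z^18.

∂_1: C_1 → C_0 is given by ∂[p,q] = [q] − [p]. For instance
  ∂PW = W − P.
The 9×27 boundary matrix has rank 8 and Smith normal form diag(1,1,1,1,1,1,1,1).

Boundary ∂_2: C_2 → C_1 acts by ∂[p,q,r] = [q,r] − [p,r] + [p,q]. For instance
  ∂PRT = RT − PT + PR,
  ∂QVX = VX − QX + QV.
The resulting 27×18 matrix has rank 17, and its Smith normal form has invariant factors (1,1,1,1,1,1,1,1,1,1,1,1,1,1,1,1,1).

Reading off H_k = ker ∂_k / im ∂_{k+1}:

  H_0: rank C_0 − rank ∂_1 = 9 − 8 = 1, and the invariant factors of ∂_1 are all 1, so H_0 = Z.
  H_1: rank ker ∂_1 − rank ∂_2 = (27 − 8) − 17 = 2, and the invariant factors of ∂_2 are all 1, so H_1 = Z^2.
  H_2: rank ker ∂_2 − rank ∂_3 = (18 − 17) − 0 = 1, and there is no ∂_3, so H_2 = Z.

(K is a triangulation of the torus T^2.)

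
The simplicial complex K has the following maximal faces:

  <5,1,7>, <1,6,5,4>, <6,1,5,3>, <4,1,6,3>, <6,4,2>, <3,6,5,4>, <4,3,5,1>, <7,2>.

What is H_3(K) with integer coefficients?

H_3 ≅ Z.

Take the total order 1 < 2 < 3 < 4 < 5 < 6 < 7 on the vertex set. Then K (dimension 3) consists of the simplices:

  0-simplices (7): [1], [2], [3], [4], [5], [6], [7]
  1-simplices (15): [1,3], [1,4], [1,5], [1,6], [1,7], [2,4], [2,6], [2,7], [3,4], [3,5], [3,6], [4,5], [4,6], [5,6], [5,7]
  2-simplices (12): [1,3,4], [1,3,5], [1,3,6], [1,4,5], [1,4,6], [1,5,6], [1,5,7], [2,4,6], [3,4,5], [3,4,6], [3,5,6], [4,5,6]
  3-simplices (5): [1,3,4,5], [1,3,4,6], [1,3,5,6], [1,4,5,6], [3,4,5,6]

Hence C_0 ≅ Z^7, C_1 ≅ Z^15, C_2 ≅ Z^12, C_3 ≅ Z^5.

The boundary map ∂_1: C_1 → C_0 is given by ∂[p,q] = [q] − [p].
The resulting 7×15 matrix has rank 6, and its Smith normal form has invariant factors (1,1,1,1,1,1).

Boundary ∂_2: C_2 → C_1 maps a triangle to the signed sum of its edges. For instance
  ∂[3,5,6] = [5,6] − [3,6] + [3,5],
  ∂[1,3,5] = [3,5] − [1,5] + [1,3].
The resulting 15×12 matrix has rank 8, and its Smith normal form has invariant factors (1,1,1,1,1,1,1,1).

Boundary ∂_3: C_3 → C_2 sends each 3-simplex σ to the alternating sum Σ_i (−1)^i (σ with its i-th vertex removed). For instance
  ∂[1,3,4,5] = [3,4,5] − [1,4,5] + [1,3,5] − [1,3,4],
  ∂[3,4,5,6] = [4,5,6] − [3,5,6] + [3,4,6] − [3,4,5].
This gives a 12×5 integer matrix of rank 4; reducing to Smith normal form yields diagonal entries (1,1,1,1).

Now H_k = ker ∂_k / im ∂_{k+1}, so:

  H_3: rank ker ∂_3 − rank ∂_4 = (5 − 4) − 0 = 1, and there is no ∂_4, so H_3 ≅ Z.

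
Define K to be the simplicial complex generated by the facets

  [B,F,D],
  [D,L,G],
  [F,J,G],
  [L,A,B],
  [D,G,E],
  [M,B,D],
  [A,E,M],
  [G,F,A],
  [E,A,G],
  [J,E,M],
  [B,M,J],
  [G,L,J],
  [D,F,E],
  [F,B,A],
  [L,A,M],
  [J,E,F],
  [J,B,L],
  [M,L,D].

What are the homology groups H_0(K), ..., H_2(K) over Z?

H_0 = Z,  H_1 = Z ⊕ Z/2,  H_2 = 0.

Take the total order A < B < D < E < F < G < J < L < M on the vertex set. Then K (dimension 2) consists of the simplices:

  0-simplices (9): A, B, D, E, F, G, J, L, M
  1-simplices (27): AB, AE, AF, AG, AL, AM, BD, BF, BJ, BL, BM, DE, DF, DG, DL, DM, EF, EG, EJ, EM, FG, FJ, GJ, GL, JL, JM, LM
  2-simplices (18): ABF, ABL, AEG, AEM, AFG, ALM, BDF, BDM, BJL, BJM, DEF, DEG, DGL, DLM, EFJ, EJM, FGJ, GJL

Hence C_0 ≅ Z^9, C_1 ≅ Z^27, C_2 ≅ Z^18.

Boundary ∂_1: C_1 → C_0 sends each edge [p,q] (with p < q) to q − p.
As a 9×27 matrix over Z this has rank 8, with invariant factors (1,1,1,1,1,1,1,1).

The boundary map ∂_2: C_2 → C_1 sends each 2-simplex [p,q,r] to [q,r] − [p,r] + [p,q]. For instance
  ∂DEF = EF − DF + DE,
  ∂ABL = BL − AL + AB.
As a 27×18 matrix over Z this has rank 18, with invariant factors (1,1,1,1,1,1,1,1,1,1,1,1,1,1,1,1,1,2).

From H_k ≅ ker(∂_k) / im(∂_{k+1}) we obtain:

  H_0: rank C_0 − rank ∂_1 = 9 − 8 = 1, and the invariant factors of ∂_1 are all 1, so H_0 ≅ Z.
  H_1: rank ker ∂_1 − rank ∂_2 = (27 − 8) − 18 = 1, and ∂_2 has invariant factor 2 > 1, so H_1 ≅ Z ⊕ Z/2.
  H_2: rank ker ∂_2 − rank ∂_3 = (18 − 18) − 0 = 0, and there is no ∂_3, so H_2 ≅ 0.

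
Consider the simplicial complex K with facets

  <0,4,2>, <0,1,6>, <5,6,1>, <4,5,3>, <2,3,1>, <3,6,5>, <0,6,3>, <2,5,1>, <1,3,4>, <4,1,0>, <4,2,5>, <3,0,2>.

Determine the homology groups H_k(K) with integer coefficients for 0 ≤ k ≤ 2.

H_0 ≅ Z,  H_1 ≅ Z/2,  H_2 = 0.

We work with the vertex ordering 0 < 1 < 2 < 3 < 4 < 5 < 6. The simplices of K, each written with vertices in increasing order, are:

  0-simplices (7): [0], [1], [2], [3], [4], [5], [6]
  1-simplices (18): [0,1], [0,2], [0,3], [0,4], [0,6], [1,2], [1,3], [1,4], [1,5], [1,6], [2,3], [2,4], [2,5], [3,4], [3,5], [3,6], [4,5], [5,6]
  2-simplices (12): [0,1,4], [0,1,6], [0,2,3], [0,2,4], [0,3,6], [1,2,3], [1,2,5], [1,3,4], [1,5,6], [2,4,5], [3,4,5], [3,5,6]

Hence C_0 ≅ Z^7, C_1 ≅ Z^18, C_2 ≅ Z^12.

∂_1: C_1 → C_0 is given by ∂[p,q] = [q] − [p]. For instance
  ∂[0,3] = [3] − [0].
The resulting 7×18 matrix has rank 6, and its Smith normal form has invariant factors (1,1,1,1,1,1).

Boundary ∂_2: C_2 → C_1 maps a triangle to the signed sum of its edges. For instance
  ∂[1,2,3] = [2,3] − [1,3] + [1,2],
  ∂[1,5,6] = [5,6] − [1,6] + [1,5].
This gives a 18×12 integer matrix of rank 12; reducing to Smith normal form yields diagonal entries (1,1,1,1,1,1,1,1,1,1,1,2).

Now H_k = ker ∂_k / im ∂_{k+1}, so:

  H_0: rank C_0 − rank ∂_1 = 7 − 6 = 1, and the invariant factors of ∂_1 are all 1, so H_0 = Z.
  H_1: rank ker ∂_1 − rank ∂_2 = (18 − 6) − 12 = 0, and ∂_2 has invariant factor 2 > 1, so H_1 = Z/2.
  H_2: rank ker ∂_2 − rank ∂_3 = (12 − 12) − 0 = 0, and there is no ∂_3, so H_2 = 0.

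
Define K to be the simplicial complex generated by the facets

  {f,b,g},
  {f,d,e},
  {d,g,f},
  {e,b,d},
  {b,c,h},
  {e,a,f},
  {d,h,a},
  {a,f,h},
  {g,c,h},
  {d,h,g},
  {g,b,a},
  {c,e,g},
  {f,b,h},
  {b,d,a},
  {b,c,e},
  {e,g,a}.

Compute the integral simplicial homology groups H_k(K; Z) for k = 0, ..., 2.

H_0 ≅ Z,  H_1 ≅ Z^2,  H_2 ≅ Z.

We work with the vertex ordering a < b < c < d < e < f < g < h. The simplices of K, each written with vertices in increasing order, are:

  0-simplices (8): a, b, c, d, e, f, g, h
  1-simplices (24): ab, ad, ae, af, ag, ah, bc, bd, be, bf, bg, bh, ce, cg, ch, de, df, dg, dh, ef, eg, fg, fh, gh
  2-simplices (16): abd, abg, adh, aef, aeg, afh, bce, bch, bde, bfg, bfh, ceg, cgh, def, dfg, dgh

giving chain groups C_0 ≅ Z^8, C_1 ≅ Z^24, C_2 ≅ Z^16.

The boundary map ∂_1: C_1 → C_0 sends each edge [p,q] (with p < q) to q − p.
The resulting 8×24 matrix has rank 7, and its Smith normal form has invariant factors (1,1,1,1,1,1,1).

Boundary ∂_2: C_2 → C_1 sends each 2-simplex [p,q,r] to [q,r] − [p,r] + [p,q]. For instance
  ∂dfg = fg − dg + df,
  ∂aef = ef − af + ae.
As a 24×16 matrix over Z this has rank 15, with invariant factors (1,1,1,1,1,1,1,1,1,1,1,1,1,1,1).

Computing H_k = (kernel of ∂_k) / (image of ∂_{k+1}):

  H_0: rank C_0 − rank ∂_1 = 8 − 7 = 1, and the invariant factors of ∂_1 are all 1, so H_0 ≅ Z.
  H_1: rank ker ∂_1 − rank ∂_2 = (24 − 7) − 15 = 2, and the invariant factors of ∂_2 are all 1, so H_1 ≅ Z^2.
  H_2: rank ker ∂_2 − rank ∂_3 = (16 − 15) − 0 = 1, and there is no ∂_3, so H_2 ≅ Z.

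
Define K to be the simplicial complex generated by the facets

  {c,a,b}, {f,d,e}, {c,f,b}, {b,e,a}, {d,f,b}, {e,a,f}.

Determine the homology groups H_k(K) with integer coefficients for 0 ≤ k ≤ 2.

Order the vertices as a < b < c < d < e < f. Listing each simplex with vertices in this order, K has dimension 2 with simplices:

  0-simplices (6): a, b, c, d, e, f
  1-simplices (12): ab, ac, ae, af, bc, bd, be, bf, cf, de, df, ef
  2-simplices (6): abc, abe, aef, bcf, bdf, def

Hence C_0 ≅ Z^6, C_1 ≅ Z^12, C_2 ≅ Z^6.

The boundary map ∂_1: C_1 → C_0 is given by ∂[p,q] = [q] − [p].
As a 6×12 matrix over Z this has rank 5, with invariant factors (1,1,1,1,1).

The boundary map ∂_2: C_2 → C_1 maps a triangle to the signed sum of its edges. For instance
  ∂aef = ef − af + ae,
  ∂def = ef − df + de.
The resulting 12×6 matrix has rank 6, and its Smith normal form has invariant factors (1,1,1,1,1,1).

Now H_k = ker ∂_k / im ∂_{k+1}, so:

  H_0: rank C_0 − rank ∂_1 = 6 − 5 = 1, and the invariant factors of ∂_1 are all 1, so H_0 ≅ Z.
  H_1: rank ker ∂_1 − rank ∂_2 = (12 − 5) − 6 = 1, and the invariant factors of ∂_2 are all 1, so H_1 ≅ Z.
  H_2: rank ker ∂_2 − rank ∂_3 = (6 − 6) − 0 = 0, and there is no ∂_3, so H_2 ≅ 0.

As a check, the Euler characteristic is 6 − 12 + 6 = 0, which agrees with 1 − 1 + 0 = 0.

H_0 = Z,  H_1 = Z,  H_2 = 0.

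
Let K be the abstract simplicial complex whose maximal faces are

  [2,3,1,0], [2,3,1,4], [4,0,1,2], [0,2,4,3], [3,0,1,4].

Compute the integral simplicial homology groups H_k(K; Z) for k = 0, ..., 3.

H_0 = Z,  H_1 = 0,  H_2 = 0,  H_3 = Z.

We work with the vertex ordering 0 < 1 < 2 < 3 < 4. The simplices of K, each written with vertices in increasing order, are:

  0-simplices (5): [0], [1], [2], [3], [4]
  1-simplices (10): [0,1], [0,2], [0,3], [0,4], [1,2], [1,3], [1,4], [2,3], [2,4], [3,4]
  2-simplices (10): [0,1,2], [0,1,3], [0,1,4], [0,2,3], [0,2,4], [0,3,4], [1,2,3], [1,2,4], [1,3,4], [2,3,4]
  3-simplices (5): [0,1,2,3], [0,1,2,4], [0,1,3,4], [0,2,3,4], [1,2,3,4]

Hence C_0 ≅ Z^5, C_1 ≅ Z^10, C_2 ≅ Z^10, C_3 ≅ Z^5.

∂_1: C_1 → C_0 sends each edge [p,q] (with p < q) to q − p. For instance
  ∂[1,2] = [2] − [1].
The 5×10 boundary matrix has rank 4 and Smith normal form diag(1,1,1,1).

The boundary map ∂_2: C_2 → C_1 acts by ∂[p,q,r] = [q,r] − [p,r] + [p,q]. For instance
  ∂[0,1,2] = [1,2] − [0,2] + [0,1],
  ∂[0,2,4] = [2,4] − [0,4] + [0,2].
As a 10×10 matrix over Z this has rank 6, with invariant factors (1,1,1,1,1,1).

The boundary map ∂_3: C_3 → C_2 sends each 3-simplex σ to the alternating sum Σ_i (−1)^i (σ with its i-th vertex removed). For instance
  ∂[0,1,3,4] = [1,3,4] − [0,3,4] + [0,1,4] − [0,1,3],
  ∂[1,2,3,4] = [2,3,4] − [1,3,4] + [1,2,4] − [1,2,3].
The resulting 10×5 matrix has rank 4, and its Smith normal form has invariant factors (1,1,1,1).

From H_k ≅ ker(∂_k) / im(∂_{k+1}) we obtain:

  H_0: rank C_0 − rank ∂_1 = 5 − 4 = 1, and the invariant factors of ∂_1 are all 1, so H_0 ≅ Z.
  H_1: rank ker ∂_1 − rank ∂_2 = (10 − 4) − 6 = 0, and the invariant factors of ∂_2 are all 1, so H_1 ≅ 0.
  H_2: rank ker ∂_2 − rank ∂_3 = (10 − 6) − 4 = 0, and the invariant factors of ∂_3 are all 1, so H_2 ≅ 0.
  H_3: rank ker ∂_3 − rank ∂_4 = (5 − 4) − 0 = 1, and there is no ∂_4, so H_3 ≅ Z.

As a check, the Euler characteristic is 5 − 10 + 10 − 5 = 0, which agrees with 1 − 0 + 0 − 1 = 0.
(K is a triangulation of the 3-sphere S^3.)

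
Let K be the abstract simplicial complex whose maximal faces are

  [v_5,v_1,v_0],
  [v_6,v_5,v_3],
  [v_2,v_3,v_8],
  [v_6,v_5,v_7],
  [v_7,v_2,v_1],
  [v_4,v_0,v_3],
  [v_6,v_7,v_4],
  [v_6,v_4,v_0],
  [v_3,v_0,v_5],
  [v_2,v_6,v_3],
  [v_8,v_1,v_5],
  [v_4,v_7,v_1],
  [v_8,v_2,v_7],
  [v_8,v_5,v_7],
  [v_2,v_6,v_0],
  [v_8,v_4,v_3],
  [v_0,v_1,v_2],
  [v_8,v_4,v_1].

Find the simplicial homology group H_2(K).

H_2 = 0.

We work with the vertex ordering v_0 < v_1 < v_2 < v_3 < v_4 < v_5 < v_6 < v_7 < v_8. The simplices of K, each written with vertices in increasing order, are:

  0-simplices (9): [v_0], [v_1], [v_2], [v_3], [v_4], [v_5], [v_6], [v_7], [v_8]
  1-simplices (27): (27 of them)
  2-simplices (18): (18 of them)

so the chain groups are C_0 ≅ Z^9, C_1 ≅ Z^27, C_2 ≅ Z^18.

∂_1: C_1 → C_0 sends each edge [p,q] (with p < q) to q − p.
As a 9×27 matrix over Z this has rank 8, with invariant factors (1,1,1,1,1,1,1,1).

The boundary map ∂_2: C_2 → C_1 sends each 2-simplex [p,q,r] to [q,r] − [p,r] + [p,q]. For instance
  ∂[v_1,v_2,v_7] = [v_2,v_7] − [v_1,v_7] + [v_1,v_2],
  ∂[v_1,v_5,v_8] = [v_5,v_8] − [v_1,v_8] + [v_1,v_5].
This gives a 27×18 integer matrix of rank 18; reducing to Smith normal form yields diagonal entries (1,1,1,1,1,1,1,1,1,1,1,1,1,1,1,1,1,2).

Reading off H_k = ker ∂_k / im ∂_{k+1}:

  H_2: rank ker ∂_2 − rank ∂_3 = (18 − 18) − 0 = 0, and there is no ∂_3, so H_2 ≅ 0.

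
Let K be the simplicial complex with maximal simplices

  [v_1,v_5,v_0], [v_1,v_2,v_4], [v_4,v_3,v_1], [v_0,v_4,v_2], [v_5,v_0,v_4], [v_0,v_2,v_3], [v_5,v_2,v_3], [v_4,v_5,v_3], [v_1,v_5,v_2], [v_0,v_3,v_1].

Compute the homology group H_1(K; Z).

H_1 = Z/2.

Take the total order v_0 < v_1 < v_2 < v_3 < v_4 < v_5 on the vertex set. Then K (dimension 2) consists of the simplices:

  0-simplices (6): [v_0], [v_1], [v_2], [v_3], [v_4], [v_5]
  1-simplices (15): (15 of them)
  2-simplices (10): [v_0,v_1,v_3], [v_0,v_1,v_5], [v_0,v_2,v_3], [v_0,v_2,v_4], [v_0,v_4,v_5], [v_1,v_2,v_4], [v_1,v_2,v_5], [v_1,v_3,v_4], [v_2,v_3,v_5], [v_3,v_4,v_5]

Hence C_0 ≅ Z^6, C_1 ≅ Z^15, C_2 ≅ Z^10.

Boundary ∂_1: C_1 → C_0 sends each edge [p,q] (with p < q) to q − p.
The resulting 6×15 matrix has rank 5, and its Smith normal form has invariant factors (1,1,1,1,1).

∂_2: C_2 → C_1 maps a triangle to the signed sum of its edges. For instance
  ∂[v_0,v_2,v_4] = [v_2,v_4] − [v_0,v_4] + [v_0,v_2],
  ∂[v_0,v_1,v_3] = [v_1,v_3] − [v_0,v_3] + [v_0,v_1].
As a 15×10 matrix over Z this has rank 10, with invariant factors (1,1,1,1,1,1,1,1,1,2).

Reading off H_k = ker ∂_k / im ∂_{k+1}:

  H_1: rank ker ∂_1 − rank ∂_2 = (15 − 5) − 10 = 0, and ∂_2 has invariant factor 2 > 1, so H_1 = Z/2.

(K is a triangulation of the real projective plane RP^2.)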